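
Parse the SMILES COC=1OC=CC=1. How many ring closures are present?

1

In SMILES, each pair of matching ring-closure digits denotes one ring-closing bond; the number of such bonds equals the number of independent rings.
Ring-closure bonds here: 1.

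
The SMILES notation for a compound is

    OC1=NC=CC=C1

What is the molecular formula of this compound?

Walk through each heavy atom and fill implicit hydrogens from standard valence (C 4, N 3, O 2, S 2, halogen 1):
  atom 1: O, bond orders sum to 1 (valence 2) → 1 H
  atom 2: C, bond orders sum to 4 (valence 4) → 0 H
  atom 3: N, bond orders sum to 3 (valence 3) → 0 H
  atom 4: C, bond orders sum to 3 (valence 4) → 1 H
  atom 5: C, bond orders sum to 3 (valence 4) → 1 H
  atom 6: C, bond orders sum to 3 (valence 4) → 1 H
  atom 7: C, bond orders sum to 3 (valence 4) → 1 H
Totals → C:5, H:5, N:1, O:1.
In Hill order: C5H5NO.

C5H5NO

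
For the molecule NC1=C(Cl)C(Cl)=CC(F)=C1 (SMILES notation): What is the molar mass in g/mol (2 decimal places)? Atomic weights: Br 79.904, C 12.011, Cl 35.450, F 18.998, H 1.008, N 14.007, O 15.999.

First, the molecular formula is C6H4Cl2FN (counting implicit H from valence).
  C: 6 × 12.011 = 72.066
  Cl: 2 × 35.450 = 70.900
  F: 1 × 18.998 = 18.998
  H: 4 × 1.008 = 4.032
  N: 1 × 14.007 = 14.007
Sum: 6×12.011 + 2×35.450 + 1×18.998 + 4×1.008 + 1×14.007 = 180.003 → 180.00 g/mol.

180.00 g/mol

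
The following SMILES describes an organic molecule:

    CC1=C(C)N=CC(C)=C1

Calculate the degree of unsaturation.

4

Degree of unsaturation = (number of rings) + (number of π bonds).
Ring closures in the SMILES: 1.
π bonds: 3 double bonds (each 1 DoU) → 3 DoU from unsaturation.
Total DoU = 1 + 3 = 4.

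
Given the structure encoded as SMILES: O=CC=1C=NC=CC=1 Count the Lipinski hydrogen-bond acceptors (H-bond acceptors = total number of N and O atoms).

N atoms: 1; O atoms: 1.
Lipinski HBA = 1 + 1 = 2.

2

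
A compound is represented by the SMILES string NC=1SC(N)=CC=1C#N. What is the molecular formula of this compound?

C5H5N3S

Walk through each heavy atom and fill implicit hydrogens from standard valence (C 4, N 3, O 2, S 2, halogen 1):
  atom 1: N, bond orders sum to 1 (valence 3) → 2 H
  atom 2: C, bond orders sum to 4 (valence 4) → 0 H
  atom 3: S, bond orders sum to 2 (valence 2) → 0 H
  atom 4: C, bond orders sum to 4 (valence 4) → 0 H
  atom 5: N, bond orders sum to 1 (valence 3) → 2 H
  atom 6: C, bond orders sum to 3 (valence 4) → 1 H
  atom 7: C, bond orders sum to 4 (valence 4) → 0 H
  atom 8: C, bond orders sum to 4 (valence 4) → 0 H
  atom 9: N, bond orders sum to 3 (valence 3) → 0 H
Totals → C:5, H:5, N:3, S:1.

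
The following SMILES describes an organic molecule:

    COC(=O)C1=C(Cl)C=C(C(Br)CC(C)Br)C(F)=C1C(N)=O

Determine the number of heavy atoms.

21

Every atom symbol written in the SMILES (organic subset) is one heavy atom; implicit H are not written.
Heavy atoms by element → Br:2, C:13, Cl:1, F:1, N:1, O:3.
Total: 21.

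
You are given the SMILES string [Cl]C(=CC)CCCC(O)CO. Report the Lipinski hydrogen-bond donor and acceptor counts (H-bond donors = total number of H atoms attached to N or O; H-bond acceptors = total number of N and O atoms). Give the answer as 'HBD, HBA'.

2, 2

Donors: find every N or O and count the H atoms it carries.
  atom 9 (O): bond orders sum to 1 → 1 H
  atom 11 (O): bond orders sum to 1 → 1 H
Lipinski HBD = 2.
Acceptors: N atoms = 0, O atoms = 2 → HBA = 2.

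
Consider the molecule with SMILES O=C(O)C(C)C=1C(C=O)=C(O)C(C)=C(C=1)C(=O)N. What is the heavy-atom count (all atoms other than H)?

18

Every atom symbol written in the SMILES (organic subset) is one heavy atom; implicit H are not written.
Heavy atoms by element → C:12, N:1, O:5.
Total: 18.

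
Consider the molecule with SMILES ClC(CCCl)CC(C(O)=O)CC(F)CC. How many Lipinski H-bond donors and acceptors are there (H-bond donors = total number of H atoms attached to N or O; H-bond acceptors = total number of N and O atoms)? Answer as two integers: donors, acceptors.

1, 2

Donors: find every N or O and count the H atoms it carries.
  atom 9 (O): bond orders sum to 1 → 1 H
  atom 10 (O): bond orders sum to 2 → 0 H
Lipinski HBD = 1.
Acceptors: N atoms = 0, O atoms = 2 → HBA = 2.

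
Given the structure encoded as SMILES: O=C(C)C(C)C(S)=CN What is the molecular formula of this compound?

C6H11NOS

Walk through each heavy atom and fill implicit hydrogens from standard valence (C 4, N 3, O 2, S 2, halogen 1):
  atom 1: O, bond orders sum to 2 (valence 2) → 0 H
  atom 2: C, bond orders sum to 4 (valence 4) → 0 H
  atom 3: C, bond orders sum to 1 (valence 4) → 3 H
  atom 4: C, bond orders sum to 3 (valence 4) → 1 H
  atom 5: C, bond orders sum to 1 (valence 4) → 3 H
  atom 6: C, bond orders sum to 4 (valence 4) → 0 H
  atom 7: S, bond orders sum to 1 (valence 2) → 1 H
  atom 8: C, bond orders sum to 3 (valence 4) → 1 H
  atom 9: N, bond orders sum to 1 (valence 3) → 2 H
Totals → C:6, H:11, N:1, O:1, S:1.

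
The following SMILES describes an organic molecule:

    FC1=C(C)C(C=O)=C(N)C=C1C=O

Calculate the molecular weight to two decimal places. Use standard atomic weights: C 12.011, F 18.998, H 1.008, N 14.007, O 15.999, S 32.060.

First, the molecular formula is C9H8FNO2 (counting implicit H from valence).
  C: 9 × 12.011 = 108.099
  F: 1 × 18.998 = 18.998
  H: 8 × 1.008 = 8.064
  N: 1 × 14.007 = 14.007
  O: 2 × 15.999 = 31.998
Sum: 9×12.011 + 1×18.998 + 8×1.008 + 1×14.007 + 2×15.999 = 181.166 → 181.17 g/mol.

181.17 g/mol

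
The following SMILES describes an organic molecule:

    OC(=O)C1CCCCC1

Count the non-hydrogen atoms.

9

Every atom symbol written in the SMILES (organic subset) is one heavy atom; implicit H are not written.
Heavy atoms by element → C:7, O:2.
Total: 9.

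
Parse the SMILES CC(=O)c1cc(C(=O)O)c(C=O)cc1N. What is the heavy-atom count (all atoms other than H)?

15

Every atom symbol written in the SMILES (organic subset) is one heavy atom; implicit H are not written.
Heavy atoms by element → C:10, N:1, O:4.
Total: 15.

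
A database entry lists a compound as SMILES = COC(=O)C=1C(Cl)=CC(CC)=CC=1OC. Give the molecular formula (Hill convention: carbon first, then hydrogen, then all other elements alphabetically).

Walk through each heavy atom and fill implicit hydrogens from standard valence (C 4, N 3, O 2, S 2, halogen 1):
  atom 1: C, bond orders sum to 1 (valence 4) → 3 H
  atom 2: O, bond orders sum to 2 (valence 2) → 0 H
  atom 3: C, bond orders sum to 4 (valence 4) → 0 H
  atom 4: O, bond orders sum to 2 (valence 2) → 0 H
  atom 5: C, bond orders sum to 4 (valence 4) → 0 H
  atom 6: C, bond orders sum to 4 (valence 4) → 0 H
  atom 7: Cl (halogen, monovalent) → 0 H
  atom 8: C, bond orders sum to 3 (valence 4) → 1 H
  atom 9: C, bond orders sum to 4 (valence 4) → 0 H
  atom 10: C, bond orders sum to 2 (valence 4) → 2 H
  atom 11: C, bond orders sum to 1 (valence 4) → 3 H
  atom 12: C, bond orders sum to 3 (valence 4) → 1 H
  atom 13: C, bond orders sum to 4 (valence 4) → 0 H
  atom 14: O, bond orders sum to 2 (valence 2) → 0 H
  atom 15: C, bond orders sum to 1 (valence 4) → 3 H
Totals → C:11, H:13, Cl:1, O:3.

C11H13ClO3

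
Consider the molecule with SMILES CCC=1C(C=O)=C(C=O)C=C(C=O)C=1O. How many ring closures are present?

In SMILES, each pair of matching ring-closure digits denotes one ring-closing bond; the number of such bonds equals the number of independent rings.
Ring-closure bonds here: 1.

1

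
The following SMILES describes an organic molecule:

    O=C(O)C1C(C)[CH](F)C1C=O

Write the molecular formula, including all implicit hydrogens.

Walk through each heavy atom and fill implicit hydrogens from standard valence (C 4, N 3, O 2, S 2, halogen 1):
  atom 1: O, bond orders sum to 2 (valence 2) → 0 H
  atom 2: C, bond orders sum to 4 (valence 4) → 0 H
  atom 3: O, bond orders sum to 1 (valence 2) → 1 H
  atom 4: C, bond orders sum to 3 (valence 4) → 1 H
  atom 5: C, bond orders sum to 3 (valence 4) → 1 H
  atom 6: C, bond orders sum to 1 (valence 4) → 3 H
  atom 7: C with explicit H count 1
  atom 8: F (halogen, monovalent) → 0 H
  atom 9: C, bond orders sum to 3 (valence 4) → 1 H
  atom 10: C, bond orders sum to 3 (valence 4) → 1 H
  atom 11: O, bond orders sum to 2 (valence 2) → 0 H
Totals → C:7, H:9, F:1, O:3.

C7H9FO3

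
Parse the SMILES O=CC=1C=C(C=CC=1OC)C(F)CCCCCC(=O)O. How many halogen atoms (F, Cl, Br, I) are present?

1

Halogen atoms appear at heavy-atom position 12 (1×F).
Other groups present: 1 aldehyde, 1 carboxylic acid, 1 ether.
Halogen count: 1.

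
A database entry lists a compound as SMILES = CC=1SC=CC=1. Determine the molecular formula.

Walk through each heavy atom and fill implicit hydrogens from standard valence (C 4, N 3, O 2, S 2, halogen 1):
  atom 1: C, bond orders sum to 1 (valence 4) → 3 H
  atom 2: C, bond orders sum to 4 (valence 4) → 0 H
  atom 3: S, bond orders sum to 2 (valence 2) → 0 H
  atom 4: C, bond orders sum to 3 (valence 4) → 1 H
  atom 5: C, bond orders sum to 3 (valence 4) → 1 H
  atom 6: C, bond orders sum to 3 (valence 4) → 1 H
Totals → C:5, H:6, S:1.
In Hill order: C5H6S.

C5H6S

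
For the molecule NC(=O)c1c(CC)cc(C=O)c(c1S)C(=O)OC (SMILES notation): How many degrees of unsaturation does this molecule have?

Molecular formula: C12H13NO4S.
DoU = (2C + 2 + N − H − X) / 2, where X is the halogen count and O/S are ignored.
    = (2·12 + 2 + 1 − 13 − 0) / 2 = 14 / 2 = 7.

7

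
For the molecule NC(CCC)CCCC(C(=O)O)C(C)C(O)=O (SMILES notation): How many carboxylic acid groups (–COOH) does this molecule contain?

The carboxylic acid motif appears at heavy-atom positions 10, 15 in the SMILES.
Other groups present: 1 primary amine.
Carboxylic acid count: 2.

2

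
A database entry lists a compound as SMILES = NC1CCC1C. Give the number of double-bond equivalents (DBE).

1

Degree of unsaturation = (number of rings) + (number of π bonds).
Ring closures in the SMILES: 1.
π bonds: none → 0 DoU from unsaturation.
Total DoU = 1 + 0 = 1.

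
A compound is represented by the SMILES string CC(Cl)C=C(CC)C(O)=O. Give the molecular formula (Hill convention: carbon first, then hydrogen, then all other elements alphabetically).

Walk through each heavy atom and fill implicit hydrogens from standard valence (C 4, N 3, O 2, S 2, halogen 1):
  atom 1: C, bond orders sum to 1 (valence 4) → 3 H
  atom 2: C, bond orders sum to 3 (valence 4) → 1 H
  atom 3: Cl (halogen, monovalent) → 0 H
  atom 4: C, bond orders sum to 3 (valence 4) → 1 H
  atom 5: C, bond orders sum to 4 (valence 4) → 0 H
  atom 6: C, bond orders sum to 2 (valence 4) → 2 H
  atom 7: C, bond orders sum to 1 (valence 4) → 3 H
  atom 8: C, bond orders sum to 4 (valence 4) → 0 H
  atom 9: O, bond orders sum to 1 (valence 2) → 1 H
  atom 10: O, bond orders sum to 2 (valence 2) → 0 H
Totals → C:7, H:11, Cl:1, O:2.
In Hill order: C7H11ClO2.

C7H11ClO2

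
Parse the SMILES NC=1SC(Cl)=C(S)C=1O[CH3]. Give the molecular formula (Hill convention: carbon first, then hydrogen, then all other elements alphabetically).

C5H6ClNOS2

Walk through each heavy atom and fill implicit hydrogens from standard valence (C 4, N 3, O 2, S 2, halogen 1):
  atom 1: N, bond orders sum to 1 (valence 3) → 2 H
  atom 2: C, bond orders sum to 4 (valence 4) → 0 H
  atom 3: S, bond orders sum to 2 (valence 2) → 0 H
  atom 4: C, bond orders sum to 4 (valence 4) → 0 H
  atom 5: Cl (halogen, monovalent) → 0 H
  atom 6: C, bond orders sum to 4 (valence 4) → 0 H
  atom 7: S, bond orders sum to 1 (valence 2) → 1 H
  atom 8: C, bond orders sum to 4 (valence 4) → 0 H
  atom 9: O, bond orders sum to 2 (valence 2) → 0 H
  atom 10: C with explicit H count 3
Totals → C:5, H:6, Cl:1, N:1, O:1, S:2.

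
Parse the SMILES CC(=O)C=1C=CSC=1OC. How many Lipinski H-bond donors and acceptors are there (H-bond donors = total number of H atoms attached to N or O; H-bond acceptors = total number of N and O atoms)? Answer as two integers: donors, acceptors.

0, 2

Donors: find every N or O and count the H atoms it carries.
  atom 3 (O): bond orders sum to 2 → 0 H
  atom 9 (O): bond orders sum to 2 → 0 H
Lipinski HBD = 0.
Acceptors: N atoms = 0, O atoms = 2 → HBA = 2.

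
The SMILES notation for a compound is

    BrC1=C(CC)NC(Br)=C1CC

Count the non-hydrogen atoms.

11

Every atom symbol written in the SMILES (organic subset) is one heavy atom; implicit H are not written.
Heavy atoms by element → Br:2, C:8, N:1.
Total: 11.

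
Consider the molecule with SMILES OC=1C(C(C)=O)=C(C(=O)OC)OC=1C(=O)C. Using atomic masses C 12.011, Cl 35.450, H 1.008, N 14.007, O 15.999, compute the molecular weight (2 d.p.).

First, the molecular formula is C10H10O6 (counting implicit H from valence).
  C: 10 × 12.011 = 120.110
  H: 10 × 1.008 = 10.080
  O: 6 × 15.999 = 95.994
Sum: 10×12.011 + 10×1.008 + 6×15.999 = 226.184 → 226.18 g/mol.

226.18 g/mol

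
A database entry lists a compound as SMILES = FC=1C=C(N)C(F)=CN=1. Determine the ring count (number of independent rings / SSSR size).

In SMILES, each pair of matching ring-closure digits denotes one ring-closing bond; the number of such bonds equals the number of independent rings.
Ring-closure bonds here: 1.

1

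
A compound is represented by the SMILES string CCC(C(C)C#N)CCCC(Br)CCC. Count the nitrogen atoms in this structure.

Scan the SMILES for N atoms (remember two-letter symbols like Cl and Br are single atoms).
Nitrogen count: 1.

1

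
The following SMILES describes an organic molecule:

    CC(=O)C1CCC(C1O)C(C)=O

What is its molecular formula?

Walk through each heavy atom and fill implicit hydrogens from standard valence (C 4, N 3, O 2, S 2, halogen 1):
  atom 1: C, bond orders sum to 1 (valence 4) → 3 H
  atom 2: C, bond orders sum to 4 (valence 4) → 0 H
  atom 3: O, bond orders sum to 2 (valence 2) → 0 H
  atom 4: C, bond orders sum to 3 (valence 4) → 1 H
  atom 5: C, bond orders sum to 2 (valence 4) → 2 H
  atom 6: C, bond orders sum to 2 (valence 4) → 2 H
  atom 7: C, bond orders sum to 3 (valence 4) → 1 H
  atom 8: C, bond orders sum to 3 (valence 4) → 1 H
  atom 9: O, bond orders sum to 1 (valence 2) → 1 H
  atom 10: C, bond orders sum to 4 (valence 4) → 0 H
  atom 11: C, bond orders sum to 1 (valence 4) → 3 H
  atom 12: O, bond orders sum to 2 (valence 2) → 0 H
Totals → C:9, H:14, O:3.
In Hill order: C9H14O3.

C9H14O3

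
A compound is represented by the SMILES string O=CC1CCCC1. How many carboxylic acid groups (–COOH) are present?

Scan the SMILES for the carboxylic acid motif — none present.
Groups that are present: 1 aldehyde.

0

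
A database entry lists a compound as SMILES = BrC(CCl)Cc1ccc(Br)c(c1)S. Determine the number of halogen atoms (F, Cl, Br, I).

Halogen atoms appear at heavy-atom positions 1, 4, 10 (2×Br, 1×Cl).
Other groups present: 1 thiol.
Halogen count: 3.

3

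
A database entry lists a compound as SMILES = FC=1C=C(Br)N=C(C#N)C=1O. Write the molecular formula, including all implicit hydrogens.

Walk through each heavy atom and fill implicit hydrogens from standard valence (C 4, N 3, O 2, S 2, halogen 1):
  atom 1: F (halogen, monovalent) → 0 H
  atom 2: C, bond orders sum to 4 (valence 4) → 0 H
  atom 3: C, bond orders sum to 3 (valence 4) → 1 H
  atom 4: C, bond orders sum to 4 (valence 4) → 0 H
  atom 5: Br (halogen, monovalent) → 0 H
  atom 6: N, bond orders sum to 3 (valence 3) → 0 H
  atom 7: C, bond orders sum to 4 (valence 4) → 0 H
  atom 8: C, bond orders sum to 4 (valence 4) → 0 H
  atom 9: N, bond orders sum to 3 (valence 3) → 0 H
  atom 10: C, bond orders sum to 4 (valence 4) → 0 H
  atom 11: O, bond orders sum to 1 (valence 2) → 1 H
Totals → C:6, H:2, Br:1, F:1, N:2, O:1.

C6H2BrFN2O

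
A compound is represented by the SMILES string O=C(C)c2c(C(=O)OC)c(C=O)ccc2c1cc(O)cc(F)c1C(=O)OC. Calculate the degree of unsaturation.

12

Molecular formula: C19H15FO7.
DoU = (2C + 2 + N − H − X) / 2, where X is the halogen count and O/S are ignored.
    = (2·19 + 2 + 0 − 15 − 1) / 2 = 24 / 2 = 12.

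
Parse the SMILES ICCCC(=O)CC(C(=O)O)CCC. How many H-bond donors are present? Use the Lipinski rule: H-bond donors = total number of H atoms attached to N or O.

Donors: find every N or O and count the H atoms it carries.
  atom 6 (O): bond orders sum to 2 → 0 H
  atom 10 (O): bond orders sum to 2 → 0 H
  atom 11 (O): bond orders sum to 1 → 1 H
Lipinski HBD = 1.

1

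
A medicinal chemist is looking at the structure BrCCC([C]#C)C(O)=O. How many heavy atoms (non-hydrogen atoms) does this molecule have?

9

Every atom symbol written in the SMILES (organic subset) is one heavy atom; implicit H are not written.
Heavy atoms by element → Br:1, C:6, O:2.
Total: 9.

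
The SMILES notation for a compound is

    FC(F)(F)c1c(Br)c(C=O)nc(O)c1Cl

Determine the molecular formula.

C7H2BrClF3NO2

Walk through each heavy atom and fill implicit hydrogens from standard valence (C 4, N 3, O 2, S 2, halogen 1); for lowercase aromatic atoms, an aromatic c carries 1 H when it has two neighbours and 0 H with three, and aromatic n carries 0 H:
  atom 1: F (halogen, monovalent) → 0 H
  atom 2: C, bond orders sum to 4 (valence 4) → 0 H
  atom 3: F (halogen, monovalent) → 0 H
  atom 4: F (halogen, monovalent) → 0 H
  atom 5: aromatic c, 3 neighbours → 0 H
  atom 6: aromatic c, 3 neighbours → 0 H
  atom 7: Br (halogen, monovalent) → 0 H
  atom 8: aromatic c, 3 neighbours → 0 H
  atom 9: C, bond orders sum to 3 (valence 4) → 1 H
  atom 10: O, bond orders sum to 2 (valence 2) → 0 H
  atom 11: aromatic n, 2 neighbours → 0 H
  atom 12: aromatic c, 3 neighbours → 0 H
  atom 13: O, bond orders sum to 1 (valence 2) → 1 H
  atom 14: aromatic c, 3 neighbours → 0 H
  atom 15: Cl (halogen, monovalent) → 0 H
Totals → C:7, H:2, Br:1, Cl:1, F:3, N:1, O:2.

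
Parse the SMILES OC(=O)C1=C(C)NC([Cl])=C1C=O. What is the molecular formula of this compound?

Walk through each heavy atom and fill implicit hydrogens from standard valence (C 4, N 3, O 2, S 2, halogen 1):
  atom 1: O, bond orders sum to 1 (valence 2) → 1 H
  atom 2: C, bond orders sum to 4 (valence 4) → 0 H
  atom 3: O, bond orders sum to 2 (valence 2) → 0 H
  atom 4: C, bond orders sum to 4 (valence 4) → 0 H
  atom 5: C, bond orders sum to 4 (valence 4) → 0 H
  atom 6: C, bond orders sum to 1 (valence 4) → 3 H
  atom 7: N, bond orders sum to 2 (valence 3) → 1 H
  atom 8: C, bond orders sum to 4 (valence 4) → 0 H
  atom 9: Cl with explicit H count 0
  atom 10: C, bond orders sum to 4 (valence 4) → 0 H
  atom 11: C, bond orders sum to 3 (valence 4) → 1 H
  atom 12: O, bond orders sum to 2 (valence 2) → 0 H
Totals → C:7, H:6, Cl:1, N:1, O:3.

C7H6ClNO3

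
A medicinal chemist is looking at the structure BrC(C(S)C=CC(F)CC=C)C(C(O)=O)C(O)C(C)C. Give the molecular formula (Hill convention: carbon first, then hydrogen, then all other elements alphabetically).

Walk through each heavy atom and fill implicit hydrogens from standard valence (C 4, N 3, O 2, S 2, halogen 1):
  atom 1: Br (halogen, monovalent) → 0 H
  atom 2: C, bond orders sum to 3 (valence 4) → 1 H
  atom 3: C, bond orders sum to 3 (valence 4) → 1 H
  atom 4: S, bond orders sum to 1 (valence 2) → 1 H
  atom 5: C, bond orders sum to 3 (valence 4) → 1 H
  atom 6: C, bond orders sum to 3 (valence 4) → 1 H
  atom 7: C, bond orders sum to 3 (valence 4) → 1 H
  atom 8: F (halogen, monovalent) → 0 H
  atom 9: C, bond orders sum to 2 (valence 4) → 2 H
  atom 10: C, bond orders sum to 3 (valence 4) → 1 H
  atom 11: C, bond orders sum to 2 (valence 4) → 2 H
  atom 12: C, bond orders sum to 3 (valence 4) → 1 H
  atom 13: C, bond orders sum to 4 (valence 4) → 0 H
  atom 14: O, bond orders sum to 1 (valence 2) → 1 H
  atom 15: O, bond orders sum to 2 (valence 2) → 0 H
  atom 16: C, bond orders sum to 3 (valence 4) → 1 H
  atom 17: O, bond orders sum to 1 (valence 2) → 1 H
  atom 18: C, bond orders sum to 3 (valence 4) → 1 H
  atom 19: C, bond orders sum to 1 (valence 4) → 3 H
  atom 20: C, bond orders sum to 1 (valence 4) → 3 H
Totals → C:14, H:22, Br:1, F:1, O:3, S:1.

C14H22BrFO3S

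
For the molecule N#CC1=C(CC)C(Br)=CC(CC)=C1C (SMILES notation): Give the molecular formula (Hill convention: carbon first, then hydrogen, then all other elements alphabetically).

C12H14BrN

Walk through each heavy atom and fill implicit hydrogens from standard valence (C 4, N 3, O 2, S 2, halogen 1):
  atom 1: N, bond orders sum to 3 (valence 3) → 0 H
  atom 2: C, bond orders sum to 4 (valence 4) → 0 H
  atom 3: C, bond orders sum to 4 (valence 4) → 0 H
  atom 4: C, bond orders sum to 4 (valence 4) → 0 H
  atom 5: C, bond orders sum to 2 (valence 4) → 2 H
  atom 6: C, bond orders sum to 1 (valence 4) → 3 H
  atom 7: C, bond orders sum to 4 (valence 4) → 0 H
  atom 8: Br (halogen, monovalent) → 0 H
  atom 9: C, bond orders sum to 3 (valence 4) → 1 H
  atom 10: C, bond orders sum to 4 (valence 4) → 0 H
  atom 11: C, bond orders sum to 2 (valence 4) → 2 H
  atom 12: C, bond orders sum to 1 (valence 4) → 3 H
  atom 13: C, bond orders sum to 4 (valence 4) → 0 H
  atom 14: C, bond orders sum to 1 (valence 4) → 3 H
Totals → C:12, H:14, Br:1, N:1.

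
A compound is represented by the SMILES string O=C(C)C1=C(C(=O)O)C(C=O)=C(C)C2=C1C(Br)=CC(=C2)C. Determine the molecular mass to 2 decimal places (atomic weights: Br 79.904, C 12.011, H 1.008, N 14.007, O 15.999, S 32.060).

349.18 g/mol

First, the molecular formula is C16H13BrO4 (counting implicit H from valence).
  Br: 1 × 79.904 = 79.904
  C: 16 × 12.011 = 192.176
  H: 13 × 1.008 = 13.104
  O: 4 × 15.999 = 63.996
Sum: 1×79.904 + 16×12.011 + 13×1.008 + 4×15.999 = 349.180 → 349.18 g/mol.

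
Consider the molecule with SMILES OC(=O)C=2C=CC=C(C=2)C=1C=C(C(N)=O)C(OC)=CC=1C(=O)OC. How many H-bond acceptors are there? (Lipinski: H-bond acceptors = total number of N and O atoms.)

7

N atoms: 1; O atoms: 6.
Lipinski HBA = 1 + 6 = 7.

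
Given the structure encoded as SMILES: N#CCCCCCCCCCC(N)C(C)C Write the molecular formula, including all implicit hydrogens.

C14H28N2

Walk through each heavy atom and fill implicit hydrogens from standard valence (C 4, N 3, O 2, S 2, halogen 1):
  atom 1: N, bond orders sum to 3 (valence 3) → 0 H
  atom 2: C, bond orders sum to 4 (valence 4) → 0 H
  atom 3: C, bond orders sum to 2 (valence 4) → 2 H
  atom 4: C, bond orders sum to 2 (valence 4) → 2 H
  atom 5: C, bond orders sum to 2 (valence 4) → 2 H
  atom 6: C, bond orders sum to 2 (valence 4) → 2 H
  atom 7: C, bond orders sum to 2 (valence 4) → 2 H
  atom 8: C, bond orders sum to 2 (valence 4) → 2 H
  atom 9: C, bond orders sum to 2 (valence 4) → 2 H
  atom 10: C, bond orders sum to 2 (valence 4) → 2 H
  atom 11: C, bond orders sum to 2 (valence 4) → 2 H
  atom 12: C, bond orders sum to 3 (valence 4) → 1 H
  atom 13: N, bond orders sum to 1 (valence 3) → 2 H
  atom 14: C, bond orders sum to 3 (valence 4) → 1 H
  atom 15: C, bond orders sum to 1 (valence 4) → 3 H
  atom 16: C, bond orders sum to 1 (valence 4) → 3 H
Totals → C:14, H:28, N:2.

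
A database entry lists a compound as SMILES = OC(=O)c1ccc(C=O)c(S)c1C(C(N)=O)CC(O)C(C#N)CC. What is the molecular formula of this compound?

C16H18N2O5S

Walk through each heavy atom and fill implicit hydrogens from standard valence (C 4, N 3, O 2, S 2, halogen 1); for lowercase aromatic atoms, an aromatic c carries 1 H when it has two neighbours and 0 H with three, and aromatic n carries 0 H:
  atom 1: O, bond orders sum to 1 (valence 2) → 1 H
  atom 2: C, bond orders sum to 4 (valence 4) → 0 H
  atom 3: O, bond orders sum to 2 (valence 2) → 0 H
  atom 4: aromatic c, 3 neighbours → 0 H
  atom 5: aromatic c, 2 neighbours → 1 H
  atom 6: aromatic c, 2 neighbours → 1 H
  atom 7: aromatic c, 3 neighbours → 0 H
  atom 8: C, bond orders sum to 3 (valence 4) → 1 H
  atom 9: O, bond orders sum to 2 (valence 2) → 0 H
  atom 10: aromatic c, 3 neighbours → 0 H
  atom 11: S, bond orders sum to 1 (valence 2) → 1 H
  atom 12: aromatic c, 3 neighbours → 0 H
  atom 13: C, bond orders sum to 3 (valence 4) → 1 H
  atom 14: C, bond orders sum to 4 (valence 4) → 0 H
  atom 15: N, bond orders sum to 1 (valence 3) → 2 H
  atom 16: O, bond orders sum to 2 (valence 2) → 0 H
  atom 17: C, bond orders sum to 2 (valence 4) → 2 H
  atom 18: C, bond orders sum to 3 (valence 4) → 1 H
  atom 19: O, bond orders sum to 1 (valence 2) → 1 H
  atom 20: C, bond orders sum to 3 (valence 4) → 1 H
  atom 21: C, bond orders sum to 4 (valence 4) → 0 H
  atom 22: N, bond orders sum to 3 (valence 3) → 0 H
  atom 23: C, bond orders sum to 2 (valence 4) → 2 H
  atom 24: C, bond orders sum to 1 (valence 4) → 3 H
Totals → C:16, H:18, N:2, O:5, S:1.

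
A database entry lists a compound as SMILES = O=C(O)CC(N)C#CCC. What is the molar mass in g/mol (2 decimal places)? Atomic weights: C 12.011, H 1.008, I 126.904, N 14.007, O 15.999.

141.17 g/mol

First, the molecular formula is C7H11NO2 (counting implicit H from valence).
  C: 7 × 12.011 = 84.077
  H: 11 × 1.008 = 11.088
  N: 1 × 14.007 = 14.007
  O: 2 × 15.999 = 31.998
Sum: 7×12.011 + 11×1.008 + 1×14.007 + 2×15.999 = 141.170 → 141.17 g/mol.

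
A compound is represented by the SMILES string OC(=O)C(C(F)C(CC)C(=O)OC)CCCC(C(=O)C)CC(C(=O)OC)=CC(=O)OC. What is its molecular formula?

Walk through each heavy atom and fill implicit hydrogens from standard valence (C 4, N 3, O 2, S 2, halogen 1):
  atom 1: O, bond orders sum to 1 (valence 2) → 1 H
  atom 2: C, bond orders sum to 4 (valence 4) → 0 H
  atom 3: O, bond orders sum to 2 (valence 2) → 0 H
  atom 4: C, bond orders sum to 3 (valence 4) → 1 H
  atom 5: C, bond orders sum to 3 (valence 4) → 1 H
  atom 6: F (halogen, monovalent) → 0 H
  atom 7: C, bond orders sum to 3 (valence 4) → 1 H
  atom 8: C, bond orders sum to 2 (valence 4) → 2 H
  atom 9: C, bond orders sum to 1 (valence 4) → 3 H
  atom 10: C, bond orders sum to 4 (valence 4) → 0 H
  atom 11: O, bond orders sum to 2 (valence 2) → 0 H
  atom 12: O, bond orders sum to 2 (valence 2) → 0 H
  atom 13: C, bond orders sum to 1 (valence 4) → 3 H
  atom 14: C, bond orders sum to 2 (valence 4) → 2 H
  atom 15: C, bond orders sum to 2 (valence 4) → 2 H
  atom 16: C, bond orders sum to 2 (valence 4) → 2 H
  atom 17: C, bond orders sum to 3 (valence 4) → 1 H
  atom 18: C, bond orders sum to 4 (valence 4) → 0 H
  atom 19: O, bond orders sum to 2 (valence 2) → 0 H
  atom 20: C, bond orders sum to 1 (valence 4) → 3 H
  atom 21: C, bond orders sum to 2 (valence 4) → 2 H
  atom 22: C, bond orders sum to 4 (valence 4) → 0 H
  atom 23: C, bond orders sum to 4 (valence 4) → 0 H
  atom 24: O, bond orders sum to 2 (valence 2) → 0 H
  atom 25: O, bond orders sum to 2 (valence 2) → 0 H
  atom 26: C, bond orders sum to 1 (valence 4) → 3 H
  atom 27: C, bond orders sum to 3 (valence 4) → 1 H
  atom 28: C, bond orders sum to 4 (valence 4) → 0 H
  atom 29: O, bond orders sum to 2 (valence 2) → 0 H
  atom 30: O, bond orders sum to 2 (valence 2) → 0 H
  atom 31: C, bond orders sum to 1 (valence 4) → 3 H
Totals → C:21, H:31, F:1, O:9.
In Hill order: C21H31FO9.

C21H31FO9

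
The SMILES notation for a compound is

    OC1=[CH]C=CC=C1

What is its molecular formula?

C6H6O

Walk through each heavy atom and fill implicit hydrogens from standard valence (C 4, N 3, O 2, S 2, halogen 1):
  atom 1: O, bond orders sum to 1 (valence 2) → 1 H
  atom 2: C, bond orders sum to 4 (valence 4) → 0 H
  atom 3: C with explicit H count 1
  atom 4: C, bond orders sum to 3 (valence 4) → 1 H
  atom 5: C, bond orders sum to 3 (valence 4) → 1 H
  atom 6: C, bond orders sum to 3 (valence 4) → 1 H
  atom 7: C, bond orders sum to 3 (valence 4) → 1 H
Totals → C:6, H:6, O:1.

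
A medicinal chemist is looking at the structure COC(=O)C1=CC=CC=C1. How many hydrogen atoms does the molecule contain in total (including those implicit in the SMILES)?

Walk through each heavy atom and fill implicit hydrogens from standard valence (C 4, N 3, O 2, S 2, halogen 1):
  atom 1: C, bond orders sum to 1 (valence 4) → 3 H
  atom 2: O, bond orders sum to 2 (valence 2) → 0 H
  atom 3: C, bond orders sum to 4 (valence 4) → 0 H
  atom 4: O, bond orders sum to 2 (valence 2) → 0 H
  atom 5: C, bond orders sum to 4 (valence 4) → 0 H
  atom 6: C, bond orders sum to 3 (valence 4) → 1 H
  atom 7: C, bond orders sum to 3 (valence 4) → 1 H
  atom 8: C, bond orders sum to 3 (valence 4) → 1 H
  atom 9: C, bond orders sum to 3 (valence 4) → 1 H
  atom 10: C, bond orders sum to 3 (valence 4) → 1 H
Total hydrogens: 8.

8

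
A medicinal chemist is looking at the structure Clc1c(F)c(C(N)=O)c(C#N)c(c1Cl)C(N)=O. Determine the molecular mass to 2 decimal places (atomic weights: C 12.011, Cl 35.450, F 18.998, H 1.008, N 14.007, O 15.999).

276.05 g/mol

First, the molecular formula is C9H4Cl2FN3O2 (counting implicit H from valence).
  C: 9 × 12.011 = 108.099
  Cl: 2 × 35.450 = 70.900
  F: 1 × 18.998 = 18.998
  H: 4 × 1.008 = 4.032
  N: 3 × 14.007 = 42.021
  O: 2 × 15.999 = 31.998
Sum: 9×12.011 + 2×35.450 + 1×18.998 + 4×1.008 + 3×14.007 + 2×15.999 = 276.048 → 276.05 g/mol.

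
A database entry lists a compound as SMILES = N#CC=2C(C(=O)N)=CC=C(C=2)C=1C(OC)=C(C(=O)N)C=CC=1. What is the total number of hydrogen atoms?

Walk through each heavy atom and fill implicit hydrogens from standard valence (C 4, N 3, O 2, S 2, halogen 1):
  atom 1: N, bond orders sum to 3 (valence 3) → 0 H
  atom 2: C, bond orders sum to 4 (valence 4) → 0 H
  atom 3: C, bond orders sum to 4 (valence 4) → 0 H
  atom 4: C, bond orders sum to 4 (valence 4) → 0 H
  atom 5: C, bond orders sum to 4 (valence 4) → 0 H
  atom 6: O, bond orders sum to 2 (valence 2) → 0 H
  atom 7: N, bond orders sum to 1 (valence 3) → 2 H
  atom 8: C, bond orders sum to 3 (valence 4) → 1 H
  atom 9: C, bond orders sum to 3 (valence 4) → 1 H
  atom 10: C, bond orders sum to 4 (valence 4) → 0 H
  atom 11: C, bond orders sum to 3 (valence 4) → 1 H
  atom 12: C, bond orders sum to 4 (valence 4) → 0 H
  atom 13: C, bond orders sum to 4 (valence 4) → 0 H
  atom 14: O, bond orders sum to 2 (valence 2) → 0 H
  atom 15: C, bond orders sum to 1 (valence 4) → 3 H
  atom 16: C, bond orders sum to 4 (valence 4) → 0 H
  atom 17: C, bond orders sum to 4 (valence 4) → 0 H
  atom 18: O, bond orders sum to 2 (valence 2) → 0 H
  atom 19: N, bond orders sum to 1 (valence 3) → 2 H
  atom 20: C, bond orders sum to 3 (valence 4) → 1 H
  atom 21: C, bond orders sum to 3 (valence 4) → 1 H
  atom 22: C, bond orders sum to 3 (valence 4) → 1 H
Total hydrogens: 13.

13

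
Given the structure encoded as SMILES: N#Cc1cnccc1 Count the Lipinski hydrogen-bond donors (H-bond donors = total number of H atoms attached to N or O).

Donors: find every N or O and count the H atoms it carries.
  atom 1 (N): bond orders sum to 3 → 0 H
  atom 5 (N): bond orders sum to 3 → 0 H
Lipinski HBD = 0.

0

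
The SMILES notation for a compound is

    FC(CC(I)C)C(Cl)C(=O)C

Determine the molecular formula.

Walk through each heavy atom and fill implicit hydrogens from standard valence (C 4, N 3, O 2, S 2, halogen 1):
  atom 1: F (halogen, monovalent) → 0 H
  atom 2: C, bond orders sum to 3 (valence 4) → 1 H
  atom 3: C, bond orders sum to 2 (valence 4) → 2 H
  atom 4: C, bond orders sum to 3 (valence 4) → 1 H
  atom 5: I (halogen, monovalent) → 0 H
  atom 6: C, bond orders sum to 1 (valence 4) → 3 H
  atom 7: C, bond orders sum to 3 (valence 4) → 1 H
  atom 8: Cl (halogen, monovalent) → 0 H
  atom 9: C, bond orders sum to 4 (valence 4) → 0 H
  atom 10: O, bond orders sum to 2 (valence 2) → 0 H
  atom 11: C, bond orders sum to 1 (valence 4) → 3 H
Totals → C:7, H:11, Cl:1, F:1, I:1, O:1.

C7H11ClFIO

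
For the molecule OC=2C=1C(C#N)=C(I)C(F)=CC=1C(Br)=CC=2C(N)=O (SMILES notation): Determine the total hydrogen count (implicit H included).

Walk through each heavy atom and fill implicit hydrogens from standard valence (C 4, N 3, O 2, S 2, halogen 1):
  atom 1: O, bond orders sum to 1 (valence 2) → 1 H
  atom 2: C, bond orders sum to 4 (valence 4) → 0 H
  atom 3: C, bond orders sum to 4 (valence 4) → 0 H
  atom 4: C, bond orders sum to 4 (valence 4) → 0 H
  atom 5: C, bond orders sum to 4 (valence 4) → 0 H
  atom 6: N, bond orders sum to 3 (valence 3) → 0 H
  atom 7: C, bond orders sum to 4 (valence 4) → 0 H
  atom 8: I (halogen, monovalent) → 0 H
  atom 9: C, bond orders sum to 4 (valence 4) → 0 H
  atom 10: F (halogen, monovalent) → 0 H
  atom 11: C, bond orders sum to 3 (valence 4) → 1 H
  atom 12: C, bond orders sum to 4 (valence 4) → 0 H
  atom 13: C, bond orders sum to 4 (valence 4) → 0 H
  atom 14: Br (halogen, monovalent) → 0 H
  atom 15: C, bond orders sum to 3 (valence 4) → 1 H
  atom 16: C, bond orders sum to 4 (valence 4) → 0 H
  atom 17: C, bond orders sum to 4 (valence 4) → 0 H
  atom 18: N, bond orders sum to 1 (valence 3) → 2 H
  atom 19: O, bond orders sum to 2 (valence 2) → 0 H
Total hydrogens: 5.

5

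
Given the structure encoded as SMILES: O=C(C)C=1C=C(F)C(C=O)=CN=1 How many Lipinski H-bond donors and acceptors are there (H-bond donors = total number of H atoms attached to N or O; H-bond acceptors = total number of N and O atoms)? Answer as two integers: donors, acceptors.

0, 3

Donors: find every N or O and count the H atoms it carries.
  atom 1 (O): bond orders sum to 2 → 0 H
  atom 10 (O): bond orders sum to 2 → 0 H
  atom 12 (N): bond orders sum to 3 → 0 H
Lipinski HBD = 0.
Acceptors: N atoms = 1, O atoms = 2 → HBA = 3.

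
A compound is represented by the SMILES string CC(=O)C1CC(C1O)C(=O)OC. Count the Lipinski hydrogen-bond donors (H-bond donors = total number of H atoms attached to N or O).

Donors: find every N or O and count the H atoms it carries.
  atom 3 (O): bond orders sum to 2 → 0 H
  atom 8 (O): bond orders sum to 1 → 1 H
  atom 10 (O): bond orders sum to 2 → 0 H
  atom 11 (O): bond orders sum to 2 → 0 H
Lipinski HBD = 1.

1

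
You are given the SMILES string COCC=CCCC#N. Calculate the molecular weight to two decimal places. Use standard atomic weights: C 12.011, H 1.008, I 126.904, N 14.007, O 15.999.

First, the molecular formula is C7H11NO (counting implicit H from valence).
  C: 7 × 12.011 = 84.077
  H: 11 × 1.008 = 11.088
  N: 1 × 14.007 = 14.007
  O: 1 × 15.999 = 15.999
Sum: 7×12.011 + 11×1.008 + 1×14.007 + 1×15.999 = 125.171 → 125.17 g/mol.

125.17 g/mol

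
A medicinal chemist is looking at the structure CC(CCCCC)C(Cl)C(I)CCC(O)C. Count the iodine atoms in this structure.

Scan the SMILES for I atoms (remember two-letter symbols like Cl and Br are single atoms).
Iodine count: 1.

1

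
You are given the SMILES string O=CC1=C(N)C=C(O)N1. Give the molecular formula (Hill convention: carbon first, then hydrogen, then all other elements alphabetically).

C5H6N2O2

Walk through each heavy atom and fill implicit hydrogens from standard valence (C 4, N 3, O 2, S 2, halogen 1):
  atom 1: O, bond orders sum to 2 (valence 2) → 0 H
  atom 2: C, bond orders sum to 3 (valence 4) → 1 H
  atom 3: C, bond orders sum to 4 (valence 4) → 0 H
  atom 4: C, bond orders sum to 4 (valence 4) → 0 H
  atom 5: N, bond orders sum to 1 (valence 3) → 2 H
  atom 6: C, bond orders sum to 3 (valence 4) → 1 H
  atom 7: C, bond orders sum to 4 (valence 4) → 0 H
  atom 8: O, bond orders sum to 1 (valence 2) → 1 H
  atom 9: N, bond orders sum to 2 (valence 3) → 1 H
Totals → C:5, H:6, N:2, O:2.
In Hill order: C5H6N2O2.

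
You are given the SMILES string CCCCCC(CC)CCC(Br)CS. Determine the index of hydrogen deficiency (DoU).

0

Molecular formula: C12H25BrS.
DoU = (2C + 2 + N − H − X) / 2, where X is the halogen count and O/S are ignored.
    = (2·12 + 2 + 0 − 25 − 1) / 2 = 0 / 2 = 0.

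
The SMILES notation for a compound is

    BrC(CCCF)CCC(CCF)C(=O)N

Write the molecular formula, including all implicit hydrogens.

C10H18BrF2NO

Walk through each heavy atom and fill implicit hydrogens from standard valence (C 4, N 3, O 2, S 2, halogen 1):
  atom 1: Br (halogen, monovalent) → 0 H
  atom 2: C, bond orders sum to 3 (valence 4) → 1 H
  atom 3: C, bond orders sum to 2 (valence 4) → 2 H
  atom 4: C, bond orders sum to 2 (valence 4) → 2 H
  atom 5: C, bond orders sum to 2 (valence 4) → 2 H
  atom 6: F (halogen, monovalent) → 0 H
  atom 7: C, bond orders sum to 2 (valence 4) → 2 H
  atom 8: C, bond orders sum to 2 (valence 4) → 2 H
  atom 9: C, bond orders sum to 3 (valence 4) → 1 H
  atom 10: C, bond orders sum to 2 (valence 4) → 2 H
  atom 11: C, bond orders sum to 2 (valence 4) → 2 H
  atom 12: F (halogen, monovalent) → 0 H
  atom 13: C, bond orders sum to 4 (valence 4) → 0 H
  atom 14: O, bond orders sum to 2 (valence 2) → 0 H
  atom 15: N, bond orders sum to 1 (valence 3) → 2 H
Totals → C:10, H:18, Br:1, F:2, N:1, O:1.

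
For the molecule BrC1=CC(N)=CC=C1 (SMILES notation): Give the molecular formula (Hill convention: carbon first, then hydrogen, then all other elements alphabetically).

C6H6BrN

Walk through each heavy atom and fill implicit hydrogens from standard valence (C 4, N 3, O 2, S 2, halogen 1):
  atom 1: Br (halogen, monovalent) → 0 H
  atom 2: C, bond orders sum to 4 (valence 4) → 0 H
  atom 3: C, bond orders sum to 3 (valence 4) → 1 H
  atom 4: C, bond orders sum to 4 (valence 4) → 0 H
  atom 5: N, bond orders sum to 1 (valence 3) → 2 H
  atom 6: C, bond orders sum to 3 (valence 4) → 1 H
  atom 7: C, bond orders sum to 3 (valence 4) → 1 H
  atom 8: C, bond orders sum to 3 (valence 4) → 1 H
Totals → C:6, H:6, Br:1, N:1.
In Hill order: C6H6BrN.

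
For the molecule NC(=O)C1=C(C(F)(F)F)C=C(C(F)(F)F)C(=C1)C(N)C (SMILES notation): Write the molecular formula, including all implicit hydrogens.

C11H10F6N2O

Walk through each heavy atom and fill implicit hydrogens from standard valence (C 4, N 3, O 2, S 2, halogen 1):
  atom 1: N, bond orders sum to 1 (valence 3) → 2 H
  atom 2: C, bond orders sum to 4 (valence 4) → 0 H
  atom 3: O, bond orders sum to 2 (valence 2) → 0 H
  atom 4: C, bond orders sum to 4 (valence 4) → 0 H
  atom 5: C, bond orders sum to 4 (valence 4) → 0 H
  atom 6: C, bond orders sum to 4 (valence 4) → 0 H
  atom 7: F (halogen, monovalent) → 0 H
  atom 8: F (halogen, monovalent) → 0 H
  atom 9: F (halogen, monovalent) → 0 H
  atom 10: C, bond orders sum to 3 (valence 4) → 1 H
  atom 11: C, bond orders sum to 4 (valence 4) → 0 H
  atom 12: C, bond orders sum to 4 (valence 4) → 0 H
  atom 13: F (halogen, monovalent) → 0 H
  atom 14: F (halogen, monovalent) → 0 H
  atom 15: F (halogen, monovalent) → 0 H
  atom 16: C, bond orders sum to 4 (valence 4) → 0 H
  atom 17: C, bond orders sum to 3 (valence 4) → 1 H
  atom 18: C, bond orders sum to 3 (valence 4) → 1 H
  atom 19: N, bond orders sum to 1 (valence 3) → 2 H
  atom 20: C, bond orders sum to 1 (valence 4) → 3 H
Totals → C:11, H:10, F:6, N:2, O:1.
In Hill order: C11H10F6N2O.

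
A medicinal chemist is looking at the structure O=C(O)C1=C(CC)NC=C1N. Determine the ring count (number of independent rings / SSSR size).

1

In SMILES, each pair of matching ring-closure digits denotes one ring-closing bond; the number of such bonds equals the number of independent rings.
Ring-closure bonds here: 1.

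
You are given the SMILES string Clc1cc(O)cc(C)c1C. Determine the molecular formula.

C8H9ClO

Walk through each heavy atom and fill implicit hydrogens from standard valence (C 4, N 3, O 2, S 2, halogen 1); for lowercase aromatic atoms, an aromatic c carries 1 H when it has two neighbours and 0 H with three, and aromatic n carries 0 H:
  atom 1: Cl (halogen, monovalent) → 0 H
  atom 2: aromatic c, 3 neighbours → 0 H
  atom 3: aromatic c, 2 neighbours → 1 H
  atom 4: aromatic c, 3 neighbours → 0 H
  atom 5: O, bond orders sum to 1 (valence 2) → 1 H
  atom 6: aromatic c, 2 neighbours → 1 H
  atom 7: aromatic c, 3 neighbours → 0 H
  atom 8: C, bond orders sum to 1 (valence 4) → 3 H
  atom 9: aromatic c, 3 neighbours → 0 H
  atom 10: C, bond orders sum to 1 (valence 4) → 3 H
Totals → C:8, H:9, Cl:1, O:1.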